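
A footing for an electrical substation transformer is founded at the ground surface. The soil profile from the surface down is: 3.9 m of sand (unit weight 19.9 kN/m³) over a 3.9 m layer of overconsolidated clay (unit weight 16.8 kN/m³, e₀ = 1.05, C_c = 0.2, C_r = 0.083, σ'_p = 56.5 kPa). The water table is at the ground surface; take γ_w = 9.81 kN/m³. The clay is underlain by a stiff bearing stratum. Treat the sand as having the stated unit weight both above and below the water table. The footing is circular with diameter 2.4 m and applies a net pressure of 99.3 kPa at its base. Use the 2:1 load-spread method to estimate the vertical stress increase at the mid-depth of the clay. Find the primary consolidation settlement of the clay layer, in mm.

S_c ≈ 18.1 mm

Mid-depth of clay below the ground surface: z = 3.9 + 3.9/2 = 5.85 m.
Total vertical stress at mid-clay: σ_v = 19.9×3.9 + 16.8×1.95 = 110.37 kPa.
Pore pressure: u = 9.81×(5.85 − 0) = 57.389 kPa.
Initial effective stress: σ'_0 = σ_v − u = 110.37 − 57.389 = 52.981 kPa.
Stress increase at mid-clay by the 2:1 spreading method:
Δσ ≈ qD²/(D+z)² = 99.3×2.4²/(2.4+5.85)² = 8.4036 kPa
Final effective stress: σ'_f = 52.981 + 8.4036 = 61.385 kPa.
σ'_f = 61.385 > σ'_p = 56.5 kPa, so the stress path crosses the preconsolidation pressure — recompression up to σ'_p, then virgin compression beyond:
S_c = H/(1+e₀)·[C_r·log₁₀(σ'_p/σ'_0) + C_c·log₁₀(σ'_f/σ'_p)]
    = 3.9/2.05 × [0.083×log₁₀(56.5/52.981) + 0.2×log₁₀(61.385/56.5)]
    = 1.9024 × [0.002318 + 0.0072028] = 0.01811 m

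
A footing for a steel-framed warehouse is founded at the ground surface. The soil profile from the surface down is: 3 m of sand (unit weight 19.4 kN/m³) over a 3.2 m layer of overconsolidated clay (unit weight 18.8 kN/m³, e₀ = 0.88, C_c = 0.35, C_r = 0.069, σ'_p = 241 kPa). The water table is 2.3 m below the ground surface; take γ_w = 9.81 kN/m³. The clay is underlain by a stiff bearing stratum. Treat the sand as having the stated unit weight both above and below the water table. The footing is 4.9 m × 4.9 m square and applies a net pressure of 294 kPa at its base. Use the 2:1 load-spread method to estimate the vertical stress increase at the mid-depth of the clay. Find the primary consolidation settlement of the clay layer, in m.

S_c ≈ 0.04 m

Mid-depth of clay below the ground surface: z = 3 + 3.2/2 = 4.6 m.
Total vertical stress at mid-clay: σ_v = 19.4×3 + 18.8×1.6 = 88.28 kPa.
Pore pressure: u = 9.81×(4.6 − 2.3) = 22.563 kPa.
Initial effective stress: σ'_0 = σ_v − u = 88.28 − 22.563 = 65.717 kPa.
Stress increase at mid-clay by the 2:1 spreading method:
Δσ = qBL/((B+z)(L+z)) = 294×4.9×4.9/((4.9+4.6)(4.9+4.6)) = 78.215 kPa
Final effective stress: σ'_f = 65.717 + 78.215 = 143.93 kPa.
σ'_f = 143.93 ≤ σ'_p = 241 kPa, so the clay remains overconsolidated and only the recompression index applies:
S_c = C_r·H/(1+e₀)·log₁₀(σ'_f/σ'_0) = 0.069×3.2/1.88×log₁₀(143.93/65.717)
    = 0.11744 × 0.34047 = 0.03999 m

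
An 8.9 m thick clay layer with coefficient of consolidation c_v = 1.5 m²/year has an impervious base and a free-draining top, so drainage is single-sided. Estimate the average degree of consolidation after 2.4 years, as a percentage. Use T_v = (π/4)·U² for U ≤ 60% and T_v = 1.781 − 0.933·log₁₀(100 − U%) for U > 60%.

Drainage path length: H_d = H = 8.9 m (single drainage).
T_v = c_v·t/H_d² = 1.5×2.4/8.9² = 0.045449.
T_v = 0.045449 corresponds to the U ≤ 60% branch:
U = √(4T_v/π) = 0.2406

U ≈ 24.1 %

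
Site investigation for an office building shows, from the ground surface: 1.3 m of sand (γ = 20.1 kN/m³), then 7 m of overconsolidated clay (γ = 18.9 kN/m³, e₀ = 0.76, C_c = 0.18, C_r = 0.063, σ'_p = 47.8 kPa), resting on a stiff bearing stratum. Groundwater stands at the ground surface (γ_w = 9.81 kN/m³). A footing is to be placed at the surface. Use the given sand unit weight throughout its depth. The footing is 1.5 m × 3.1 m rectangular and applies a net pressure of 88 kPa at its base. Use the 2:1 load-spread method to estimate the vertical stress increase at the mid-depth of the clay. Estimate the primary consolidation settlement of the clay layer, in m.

S_c ≈ 0.0406 m

Mid-depth of clay below the ground surface: z = 1.3 + 7/2 = 4.8 m.
Total vertical stress at mid-clay: σ_v = 20.1×1.3 + 18.9×3.5 = 92.28 kPa.
Pore pressure: u = 9.81×(4.8 − 0) = 47.088 kPa.
Initial effective stress: σ'_0 = σ_v − u = 92.28 − 47.088 = 45.192 kPa.
Stress increase at mid-clay by the 2:1 spreading method:
Δσ = qBL/((B+z)(L+z)) = 88×1.5×3.1/((1.5+4.8)(3.1+4.8)) = 8.2218 kPa
Final effective stress: σ'_f = 45.192 + 8.2218 = 53.414 kPa.
σ'_f = 53.414 > σ'_p = 47.8 kPa, so the stress path crosses the preconsolidation pressure — recompression up to σ'_p, then virgin compression beyond:
S_c = H/(1+e₀)·[C_r·log₁₀(σ'_p/σ'_0) + C_c·log₁₀(σ'_f/σ'_p)]
    = 7/1.76 × [0.063×log₁₀(47.8/45.192) + 0.18×log₁₀(53.414/47.8)]
    = 3.9773 × [0.0015351 + 0.0086809] = 0.04063 m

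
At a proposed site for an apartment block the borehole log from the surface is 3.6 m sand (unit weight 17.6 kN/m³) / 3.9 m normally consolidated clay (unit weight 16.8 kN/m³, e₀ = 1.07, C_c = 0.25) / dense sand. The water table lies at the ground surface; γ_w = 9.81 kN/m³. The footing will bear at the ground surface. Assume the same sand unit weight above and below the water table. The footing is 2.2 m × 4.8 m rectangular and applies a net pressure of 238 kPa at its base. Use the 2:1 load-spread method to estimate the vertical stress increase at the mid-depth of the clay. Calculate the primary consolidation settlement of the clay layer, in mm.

S_c ≈ 115 mm

Mid-depth of clay below the ground surface: z = 3.6 + 3.9/2 = 5.55 m.
Total vertical stress at mid-clay: σ_v = 17.6×3.6 + 16.8×1.95 = 96.12 kPa.
Pore pressure: u = 9.81×(5.55 − 0) = 54.446 kPa.
Initial effective stress: σ'_0 = σ_v − u = 96.12 − 54.446 = 41.674 kPa.
Stress increase at mid-clay by the 2:1 spreading method:
Δσ = qBL/((B+z)(L+z)) = 238×2.2×4.8/((2.2+5.55)(4.8+5.55)) = 31.333 kPa
Final effective stress: σ'_f = σ'_0 + Δσ = 41.674 + 31.333 = 73.007 kPa.
Normally consolidated clay, so the full stress increment lies on the virgin compression line:
S_c = C_c·H/(1+e₀)·log₁₀(σ'_f/σ'_0) = 0.25×3.9/(1+1.07)×log₁₀(73.007/41.674)
    = 0.47101 × 0.2435 = 0.1147 m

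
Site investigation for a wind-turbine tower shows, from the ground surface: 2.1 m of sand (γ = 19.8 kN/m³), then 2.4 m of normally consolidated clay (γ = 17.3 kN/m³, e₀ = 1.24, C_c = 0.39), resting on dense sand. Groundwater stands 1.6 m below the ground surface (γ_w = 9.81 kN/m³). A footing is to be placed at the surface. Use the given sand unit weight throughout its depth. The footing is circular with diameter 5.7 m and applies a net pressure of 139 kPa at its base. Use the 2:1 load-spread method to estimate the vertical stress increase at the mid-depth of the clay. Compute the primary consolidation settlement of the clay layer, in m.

S_c ≈ 0.145 m

Mid-depth of clay below the ground surface: z = 2.1 + 2.4/2 = 3.3 m.
Total vertical stress at mid-clay: σ_v = 19.8×2.1 + 17.3×1.2 = 62.34 kPa.
Pore pressure: u = 9.81×(3.3 − 1.6) = 16.677 kPa.
Initial effective stress: σ'_0 = σ_v − u = 62.34 − 16.677 = 45.663 kPa.
Stress increase at mid-clay by the 2:1 spreading method:
Δσ ≈ qD²/(D+z)² = 139×5.7²/(5.7+3.3)² = 55.754 kPa
Final effective stress: σ'_f = σ'_0 + Δσ = 45.663 + 55.754 = 101.42 kPa.
Normally consolidated clay, so the full stress increment lies on the virgin compression line:
S_c = C_c·H/(1+e₀)·log₁₀(σ'_f/σ'_0) = 0.39×2.4/(1+1.24)×log₁₀(101.42/45.663)
    = 0.41786 × 0.34656 = 0.1448 m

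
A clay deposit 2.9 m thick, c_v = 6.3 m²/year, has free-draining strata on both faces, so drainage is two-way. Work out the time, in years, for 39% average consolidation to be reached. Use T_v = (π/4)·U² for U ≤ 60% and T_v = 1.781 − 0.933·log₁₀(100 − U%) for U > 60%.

Drainage path length: H_d = H/2 = 1.45 m (double drainage).
U ≤ 60%: T_v = (π/4)·U² = (π/4)×0.39² = 0.11946.
t = T_v·H_d²/c_v = 0.11946×1.45²/6.3 = 0.03987 years.

t ≈ 0.0399 years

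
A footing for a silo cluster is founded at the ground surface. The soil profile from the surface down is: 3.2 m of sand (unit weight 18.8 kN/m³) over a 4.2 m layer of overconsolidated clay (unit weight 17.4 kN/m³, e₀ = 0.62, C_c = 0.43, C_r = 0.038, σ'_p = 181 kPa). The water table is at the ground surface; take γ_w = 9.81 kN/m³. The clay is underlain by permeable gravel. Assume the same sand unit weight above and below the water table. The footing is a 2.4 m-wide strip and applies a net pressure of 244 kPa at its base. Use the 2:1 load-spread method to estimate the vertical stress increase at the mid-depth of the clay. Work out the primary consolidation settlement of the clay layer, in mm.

Mid-depth of clay below the ground surface: z = 3.2 + 4.2/2 = 5.3 m.
Total vertical stress at mid-clay: σ_v = 18.8×3.2 + 17.4×2.1 = 96.7 kPa.
Pore pressure: u = 9.81×(5.3 − 0) = 51.993 kPa.
Initial effective stress: σ'_0 = σ_v − u = 96.7 − 51.993 = 44.707 kPa.
Stress increase at mid-clay by the 2:1 spreading method:
Δσ = qB/(B+z) = 244×2.4/(2.4+5.3) = 76.052 kPa
Final effective stress: σ'_f = 44.707 + 76.052 = 120.76 kPa.
σ'_f = 120.76 ≤ σ'_p = 181 kPa, so the clay remains overconsolidated and only the recompression index applies:
S_c = C_r·H/(1+e₀)·log₁₀(σ'_f/σ'_0) = 0.038×4.2/1.62×log₁₀(120.76/44.707)
    = 0.098519 × 0.43155 = 0.04252 m

S_c ≈ 42.5 mm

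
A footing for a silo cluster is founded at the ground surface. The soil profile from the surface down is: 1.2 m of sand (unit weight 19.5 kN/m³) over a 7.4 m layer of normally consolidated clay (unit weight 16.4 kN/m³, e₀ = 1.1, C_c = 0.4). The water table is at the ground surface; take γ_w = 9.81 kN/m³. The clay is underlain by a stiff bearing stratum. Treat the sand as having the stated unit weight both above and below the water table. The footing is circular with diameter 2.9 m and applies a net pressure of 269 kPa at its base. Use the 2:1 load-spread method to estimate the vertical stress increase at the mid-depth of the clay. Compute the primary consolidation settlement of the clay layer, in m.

Mid-depth of clay below the ground surface: z = 1.2 + 7.4/2 = 4.9 m.
Total vertical stress at mid-clay: σ_v = 19.5×1.2 + 16.4×3.7 = 84.08 kPa.
Pore pressure: u = 9.81×(4.9 − 0) = 48.069 kPa.
Initial effective stress: σ'_0 = σ_v − u = 84.08 − 48.069 = 36.011 kPa.
Stress increase at mid-clay by the 2:1 spreading method:
Δσ ≈ qD²/(D+z)² = 269×2.9²/(2.9+4.9)² = 37.184 kPa
Final effective stress: σ'_f = σ'_0 + Δσ = 36.011 + 37.184 = 73.195 kPa.
Normally consolidated clay, so the full stress increment lies on the virgin compression line:
S_c = C_c·H/(1+e₀)·log₁₀(σ'_f/σ'_0) = 0.4×7.4/(1+1.1)×log₁₀(73.195/36.011)
    = 1.4095 × 0.30805 = 0.4342 m

S_c ≈ 0.434 m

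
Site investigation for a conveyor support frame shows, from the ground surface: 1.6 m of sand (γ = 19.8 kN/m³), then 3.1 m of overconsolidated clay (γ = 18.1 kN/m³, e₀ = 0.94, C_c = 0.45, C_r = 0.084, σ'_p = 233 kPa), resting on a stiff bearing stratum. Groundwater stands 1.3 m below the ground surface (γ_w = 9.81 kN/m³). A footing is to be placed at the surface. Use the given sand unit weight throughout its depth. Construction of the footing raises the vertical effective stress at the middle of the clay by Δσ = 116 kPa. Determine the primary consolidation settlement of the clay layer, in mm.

S_c ≈ 77.7 mm

Mid-depth of clay below the ground surface: z = 1.6 + 3.1/2 = 3.15 m.
Total vertical stress at mid-clay: σ_v = 19.8×1.6 + 18.1×1.55 = 59.735 kPa.
Pore pressure: u = 9.81×(3.15 − 1.3) = 18.149 kPa.
Initial effective stress: σ'_0 = σ_v − u = 59.735 − 18.149 = 41.586 kPa.
Final effective stress: σ'_f = 41.586 + 116 = 157.59 kPa.
σ'_f = 157.59 ≤ σ'_p = 233 kPa, so the clay remains overconsolidated and only the recompression index applies:
S_c = C_r·H/(1+e₀)·log₁₀(σ'_f/σ'_0) = 0.084×3.1/1.94×log₁₀(157.59/41.586)
    = 0.13422 × 0.57858 = 0.07766 m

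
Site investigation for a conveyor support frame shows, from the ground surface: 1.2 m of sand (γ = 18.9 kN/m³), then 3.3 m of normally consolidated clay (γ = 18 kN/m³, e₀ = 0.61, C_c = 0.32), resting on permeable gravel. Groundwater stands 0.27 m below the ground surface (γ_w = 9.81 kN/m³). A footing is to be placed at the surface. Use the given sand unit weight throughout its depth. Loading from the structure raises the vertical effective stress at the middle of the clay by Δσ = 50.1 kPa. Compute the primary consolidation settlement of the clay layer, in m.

Mid-depth of clay below the ground surface: z = 1.2 + 3.3/2 = 2.85 m.
Total vertical stress at mid-clay: σ_v = 18.9×1.2 + 18×1.65 = 52.38 kPa.
Pore pressure: u = 9.81×(2.85 − 0.27) = 25.31 kPa.
Initial effective stress: σ'_0 = σ_v − u = 52.38 − 25.31 = 27.07 kPa.
Final effective stress: σ'_f = σ'_0 + Δσ = 27.07 + 50.1 = 77.17 kPa.
Normally consolidated clay, so the full stress increment lies on the virgin compression line:
S_c = C_c·H/(1+e₀)·log₁₀(σ'_f/σ'_0) = 0.32×3.3/(1+0.61)×log₁₀(77.17/27.07)
    = 0.6559 × 0.45496 = 0.2984 m

S_c ≈ 0.298 m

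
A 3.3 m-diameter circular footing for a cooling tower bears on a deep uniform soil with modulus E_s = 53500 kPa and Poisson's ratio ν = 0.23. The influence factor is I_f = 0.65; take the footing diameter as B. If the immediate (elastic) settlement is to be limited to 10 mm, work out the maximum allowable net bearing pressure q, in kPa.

q ≈ 263 kPa

S_e = q·B·(1−ν²)/E_s · I_f  ⇒  q = S_e·E_s / (B·(1−ν²)·I_f).
q = 0.01 × 53500 / (3.3 × 0.9471 × 0.65) = 263.3 kPa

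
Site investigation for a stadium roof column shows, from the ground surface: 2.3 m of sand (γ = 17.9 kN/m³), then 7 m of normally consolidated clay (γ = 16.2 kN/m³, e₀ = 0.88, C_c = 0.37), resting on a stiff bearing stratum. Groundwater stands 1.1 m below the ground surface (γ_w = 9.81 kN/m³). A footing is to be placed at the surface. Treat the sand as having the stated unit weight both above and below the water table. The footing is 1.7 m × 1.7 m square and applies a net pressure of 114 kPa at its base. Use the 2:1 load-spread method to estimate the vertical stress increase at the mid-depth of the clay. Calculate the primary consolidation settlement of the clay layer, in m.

S_c ≈ 0.0641 m

Mid-depth of clay below the ground surface: z = 2.3 + 7/2 = 5.8 m.
Total vertical stress at mid-clay: σ_v = 17.9×2.3 + 16.2×3.5 = 97.87 kPa.
Pore pressure: u = 9.81×(5.8 − 1.1) = 46.107 kPa.
Initial effective stress: σ'_0 = σ_v − u = 97.87 − 46.107 = 51.763 kPa.
Stress increase at mid-clay by the 2:1 spreading method:
Δσ = qBL/((B+z)(L+z)) = 114×1.7×1.7/((1.7+5.8)(1.7+5.8)) = 5.8571 kPa
Final effective stress: σ'_f = σ'_0 + Δσ = 51.763 + 5.8571 = 57.62 kPa.
Normally consolidated clay, so the full stress increment lies on the virgin compression line:
S_c = C_c·H/(1+e₀)·log₁₀(σ'_f/σ'_0) = 0.37×7/(1+0.88)×log₁₀(57.62/51.763)
    = 1.3777 × 0.046554 = 0.06414 m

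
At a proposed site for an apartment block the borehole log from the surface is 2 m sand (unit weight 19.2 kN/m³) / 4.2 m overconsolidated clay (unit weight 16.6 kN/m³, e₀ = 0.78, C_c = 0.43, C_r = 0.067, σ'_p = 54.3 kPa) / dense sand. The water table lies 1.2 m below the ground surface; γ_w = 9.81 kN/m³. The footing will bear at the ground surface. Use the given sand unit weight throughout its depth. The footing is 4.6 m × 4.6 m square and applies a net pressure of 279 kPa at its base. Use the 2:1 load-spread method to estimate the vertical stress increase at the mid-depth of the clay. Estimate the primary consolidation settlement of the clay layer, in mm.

S_c ≈ 373 mm

Mid-depth of clay below the ground surface: z = 2 + 4.2/2 = 4.1 m.
Total vertical stress at mid-clay: σ_v = 19.2×2 + 16.6×2.1 = 73.26 kPa.
Pore pressure: u = 9.81×(4.1 − 1.2) = 28.449 kPa.
Initial effective stress: σ'_0 = σ_v − u = 73.26 − 28.449 = 44.811 kPa.
Stress increase at mid-clay by the 2:1 spreading method:
Δσ = qBL/((B+z)(L+z)) = 279×4.6×4.6/((4.6+4.1)(4.6+4.1)) = 77.998 kPa
Final effective stress: σ'_f = 44.811 + 77.998 = 122.81 kPa.
σ'_f = 122.81 > σ'_p = 54.3 kPa, so the stress path crosses the preconsolidation pressure — recompression up to σ'_p, then virgin compression beyond:
S_c = H/(1+e₀)·[C_r·log₁₀(σ'_p/σ'_0) + C_c·log₁₀(σ'_f/σ'_p)]
    = 4.2/1.78 × [0.067×log₁₀(54.3/44.811) + 0.43×log₁₀(122.81/54.3)]
    = 2.3596 × [0.0055888 + 0.15241] = 0.3728 m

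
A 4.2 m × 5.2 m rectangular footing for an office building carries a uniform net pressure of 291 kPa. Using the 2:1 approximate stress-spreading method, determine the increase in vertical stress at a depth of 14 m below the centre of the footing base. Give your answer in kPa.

Δσ_z ≈ 18.2 kPa

By the 2:1 method the load spreads at 1 horizontal : 2 vertical, so at depth z the loaded area has grown by z in each plan dimension:
Δσ = qBL/((B+z)(L+z)) = 291×4.2×5.2/((4.2+14)(5.2+14)) = 18.188 kPa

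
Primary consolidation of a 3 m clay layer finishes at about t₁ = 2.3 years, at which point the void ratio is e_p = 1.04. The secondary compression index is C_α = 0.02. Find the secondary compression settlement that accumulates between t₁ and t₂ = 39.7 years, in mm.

S_s ≈ 36.4 mm

Secondary compression: S_s = C_α·H/(1+e_p)·log₁₀(t₂/t₁)
S_s = 0.02×3/(1+1.04)×log₁₀(39.7/2.3)
    = 0.02941 × 1.237 = 0.03638 m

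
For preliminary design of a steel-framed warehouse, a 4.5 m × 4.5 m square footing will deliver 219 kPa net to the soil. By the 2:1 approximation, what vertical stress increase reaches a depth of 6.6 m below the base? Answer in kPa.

By the 2:1 method the load spreads at 1 horizontal : 2 vertical, so at depth z the loaded area has grown by z in each plan dimension:
Δσ = qBL/((B+z)(L+z)) = 219×4.5×4.5/((4.5+6.6)(4.5+6.6)) = 35.993 kPa

Δσ_z ≈ 36 kPa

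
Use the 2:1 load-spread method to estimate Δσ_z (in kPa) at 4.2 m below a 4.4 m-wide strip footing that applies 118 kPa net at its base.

Δσ_z ≈ 60.4 kPa

By the 2:1 method the load spreads at 1 horizontal : 2 vertical, so at depth z the loaded area has grown by z in each plan dimension:
Δσ = qB/(B+z) = 118×4.4/(4.4+4.2) = 60.372 kPa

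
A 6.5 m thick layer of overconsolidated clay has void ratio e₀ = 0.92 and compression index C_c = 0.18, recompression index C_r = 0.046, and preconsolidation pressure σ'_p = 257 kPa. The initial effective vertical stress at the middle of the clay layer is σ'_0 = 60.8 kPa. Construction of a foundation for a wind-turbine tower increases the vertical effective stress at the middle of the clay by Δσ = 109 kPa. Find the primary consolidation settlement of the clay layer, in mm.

S_c ≈ 69.5 mm

Final effective stress: σ'_f = 60.8 + 109 = 169.8 kPa.
σ'_f = 169.8 ≤ σ'_p = 257 kPa, so the clay remains overconsolidated and only the recompression index applies:
S_c = C_r·H/(1+e₀)·log₁₀(σ'_f/σ'_0) = 0.046×6.5/1.92×log₁₀(169.8/60.8)
    = 0.15573 × 0.44603 = 0.06946 m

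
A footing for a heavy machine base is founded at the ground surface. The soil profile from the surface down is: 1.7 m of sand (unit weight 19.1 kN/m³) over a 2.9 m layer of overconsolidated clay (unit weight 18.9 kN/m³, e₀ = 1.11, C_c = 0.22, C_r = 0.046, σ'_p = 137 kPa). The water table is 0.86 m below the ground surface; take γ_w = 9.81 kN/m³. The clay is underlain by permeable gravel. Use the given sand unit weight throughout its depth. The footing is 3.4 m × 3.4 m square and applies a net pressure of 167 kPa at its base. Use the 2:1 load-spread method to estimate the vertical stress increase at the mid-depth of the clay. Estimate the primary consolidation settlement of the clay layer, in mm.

S_c ≈ 21.7 mm

Mid-depth of clay below the ground surface: z = 1.7 + 2.9/2 = 3.15 m.
Total vertical stress at mid-clay: σ_v = 19.1×1.7 + 18.9×1.45 = 59.875 kPa.
Pore pressure: u = 9.81×(3.15 − 0.86) = 22.465 kPa.
Initial effective stress: σ'_0 = σ_v − u = 59.875 − 22.465 = 37.41 kPa.
Stress increase at mid-clay by the 2:1 spreading method:
Δσ = qBL/((B+z)(L+z)) = 167×3.4×3.4/((3.4+3.15)(3.4+3.15)) = 44.998 kPa
Final effective stress: σ'_f = 37.41 + 44.998 = 82.408 kPa.
σ'_f = 82.408 ≤ σ'_p = 137 kPa, so the clay remains overconsolidated and only the recompression index applies:
S_c = C_r·H/(1+e₀)·log₁₀(σ'_f/σ'_0) = 0.046×2.9/2.11×log₁₀(82.408/37.41)
    = 0.063222 × 0.34298 = 0.02168 m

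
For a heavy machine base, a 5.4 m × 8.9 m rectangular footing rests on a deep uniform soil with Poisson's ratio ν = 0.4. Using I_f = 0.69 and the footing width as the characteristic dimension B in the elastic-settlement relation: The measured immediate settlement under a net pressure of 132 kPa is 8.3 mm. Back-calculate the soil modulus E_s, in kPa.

E_s ≈ 49800 kPa

S_e = q·B·(1−ν²)/E_s · I_f  ⇒  E_s = q·B·(1−ν²)·I_f / S_e.
E_s = 132 × 5.4 × 0.84 × 0.69 / 0.0083 = 49780 kPa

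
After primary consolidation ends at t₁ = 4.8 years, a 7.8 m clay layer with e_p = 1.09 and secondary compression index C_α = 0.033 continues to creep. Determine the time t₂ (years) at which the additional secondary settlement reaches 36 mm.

S_s = C_α·H/(1+e_p)·log₁₀(t₂/t₁) ⇒ log₁₀(t₂/t₁) = S_s·(1+e_p)/(C_α·H).
log₁₀(t₂/t₁) = 0.036 × (1+1.09) / (0.033×7.8) = 0.2923
t₂ = t₁ × 10^0.2923 = 4.8 × 1.96 = 9.409 years

t₂ ≈ 9.41 years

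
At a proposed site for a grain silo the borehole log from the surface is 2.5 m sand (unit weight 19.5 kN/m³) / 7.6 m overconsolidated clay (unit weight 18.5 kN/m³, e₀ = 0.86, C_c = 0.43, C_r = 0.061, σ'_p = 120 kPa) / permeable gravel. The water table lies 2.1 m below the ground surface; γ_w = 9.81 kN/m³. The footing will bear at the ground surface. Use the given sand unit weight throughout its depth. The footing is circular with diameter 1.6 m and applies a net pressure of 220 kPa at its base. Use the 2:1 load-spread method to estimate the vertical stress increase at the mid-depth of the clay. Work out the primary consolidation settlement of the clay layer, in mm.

S_c ≈ 11.9 mm

Mid-depth of clay below the ground surface: z = 2.5 + 7.6/2 = 6.3 m.
Total vertical stress at mid-clay: σ_v = 19.5×2.5 + 18.5×3.8 = 119.05 kPa.
Pore pressure: u = 9.81×(6.3 − 2.1) = 41.202 kPa.
Initial effective stress: σ'_0 = σ_v − u = 119.05 − 41.202 = 77.848 kPa.
Stress increase at mid-clay by the 2:1 spreading method:
Δσ ≈ qD²/(D+z)² = 220×1.6²/(1.6+6.3)² = 9.0242 kPa
Final effective stress: σ'_f = 77.848 + 9.0242 = 86.872 kPa.
σ'_f = 86.872 ≤ σ'_p = 120 kPa, so the clay remains overconsolidated and only the recompression index applies:
S_c = C_r·H/(1+e₀)·log₁₀(σ'_f/σ'_0) = 0.061×7.6/1.86×log₁₀(86.872/77.848)
    = 0.24925 × 0.047632 = 0.01187 m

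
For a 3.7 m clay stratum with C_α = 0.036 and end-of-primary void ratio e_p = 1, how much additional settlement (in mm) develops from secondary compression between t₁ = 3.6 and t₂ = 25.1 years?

S_s ≈ 56.2 mm

Secondary compression: S_s = C_α·H/(1+e_p)·log₁₀(t₂/t₁)
S_s = 0.036×3.7/(1+1)×log₁₀(25.1/3.6)
    = 0.0666 × 0.8434 = 0.05617 m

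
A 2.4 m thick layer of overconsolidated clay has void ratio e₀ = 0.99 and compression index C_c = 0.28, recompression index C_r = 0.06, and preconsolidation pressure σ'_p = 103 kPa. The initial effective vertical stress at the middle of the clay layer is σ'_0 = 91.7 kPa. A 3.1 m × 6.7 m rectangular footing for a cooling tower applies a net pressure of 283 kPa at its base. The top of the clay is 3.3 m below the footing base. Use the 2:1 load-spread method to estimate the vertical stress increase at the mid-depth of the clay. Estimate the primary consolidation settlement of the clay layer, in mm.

S_c ≈ 68.9 mm

Mid-depth of clay below the footing base: z = 3.3 + 2.4/2 = 4.5 m.
Stress increase at mid-clay by the 2:1 spreading method:
Δσ = qBL/((B+z)(L+z)) = 283×3.1×6.7/((3.1+4.5)(6.7+4.5)) = 69.054 kPa
Final effective stress: σ'_f = 91.7 + 69.054 = 160.75 kPa.
σ'_f = 160.75 > σ'_p = 103 kPa, so the stress path crosses the preconsolidation pressure — recompression up to σ'_p, then virgin compression beyond:
S_c = H/(1+e₀)·[C_r·log₁₀(σ'_p/σ'_0) + C_c·log₁₀(σ'_f/σ'_p)]
    = 2.4/1.99 × [0.06×log₁₀(103/91.7) + 0.28×log₁₀(160.75/103)]
    = 1.206 × [0.0030281 + 0.054128] = 0.06893 m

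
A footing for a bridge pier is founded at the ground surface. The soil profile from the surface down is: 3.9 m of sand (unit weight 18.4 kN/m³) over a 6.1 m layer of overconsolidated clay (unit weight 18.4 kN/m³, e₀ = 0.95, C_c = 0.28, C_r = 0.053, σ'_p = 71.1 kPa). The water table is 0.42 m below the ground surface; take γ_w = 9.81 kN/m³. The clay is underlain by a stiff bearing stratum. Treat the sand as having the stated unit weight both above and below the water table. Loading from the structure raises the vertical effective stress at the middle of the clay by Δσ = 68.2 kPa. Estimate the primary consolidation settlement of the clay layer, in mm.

S_c ≈ 243 mm

Mid-depth of clay below the ground surface: z = 3.9 + 6.1/2 = 6.95 m.
Total vertical stress at mid-clay: σ_v = 18.4×3.9 + 18.4×3.05 = 127.88 kPa.
Pore pressure: u = 9.81×(6.95 − 0.42) = 64.059 kPa.
Initial effective stress: σ'_0 = σ_v − u = 127.88 − 64.059 = 63.821 kPa.
Final effective stress: σ'_f = 63.821 + 68.2 = 132.02 kPa.
σ'_f = 132.02 > σ'_p = 71.1 kPa, so the stress path crosses the preconsolidation pressure — recompression up to σ'_p, then virgin compression beyond:
S_c = H/(1+e₀)·[C_r·log₁₀(σ'_p/σ'_0) + C_c·log₁₀(σ'_f/σ'_p)]
    = 6.1/1.95 × [0.053×log₁₀(71.1/63.821) + 0.28×log₁₀(132.02/71.1)]
    = 3.1282 × [0.002486 + 0.075256] = 0.2432 m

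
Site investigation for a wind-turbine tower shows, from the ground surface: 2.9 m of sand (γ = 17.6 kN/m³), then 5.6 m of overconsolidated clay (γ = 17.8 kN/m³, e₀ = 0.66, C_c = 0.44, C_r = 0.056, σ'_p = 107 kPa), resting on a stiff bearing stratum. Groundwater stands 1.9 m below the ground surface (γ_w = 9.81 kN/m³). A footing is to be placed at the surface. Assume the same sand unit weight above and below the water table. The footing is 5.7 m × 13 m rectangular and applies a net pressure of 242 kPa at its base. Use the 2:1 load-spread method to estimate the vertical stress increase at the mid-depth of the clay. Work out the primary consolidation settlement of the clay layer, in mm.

S_c ≈ 251 mm

Mid-depth of clay below the ground surface: z = 2.9 + 5.6/2 = 5.7 m.
Total vertical stress at mid-clay: σ_v = 17.6×2.9 + 17.8×2.8 = 100.88 kPa.
Pore pressure: u = 9.81×(5.7 − 1.9) = 37.278 kPa.
Initial effective stress: σ'_0 = σ_v − u = 100.88 − 37.278 = 63.602 kPa.
Stress increase at mid-clay by the 2:1 spreading method:
Δσ = qBL/((B+z)(L+z)) = 242×5.7×13/((5.7+5.7)(13+5.7)) = 84.118 kPa
Final effective stress: σ'_f = 63.602 + 84.118 = 147.72 kPa.
σ'_f = 147.72 > σ'_p = 107 kPa, so the stress path crosses the preconsolidation pressure — recompression up to σ'_p, then virgin compression beyond:
S_c = H/(1+e₀)·[C_r·log₁₀(σ'_p/σ'_0) + C_c·log₁₀(σ'_f/σ'_p)]
    = 5.6/1.66 × [0.056×log₁₀(107/63.602) + 0.44×log₁₀(147.72/107)]
    = 3.3735 × [0.012651 + 0.061624] = 0.2506 m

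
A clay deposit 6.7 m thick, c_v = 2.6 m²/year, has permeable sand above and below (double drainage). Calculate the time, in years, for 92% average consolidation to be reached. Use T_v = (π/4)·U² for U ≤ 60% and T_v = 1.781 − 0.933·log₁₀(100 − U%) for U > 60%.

Drainage path length: H_d = H/2 = 3.35 m (double drainage).
U > 60%: T_v = 1.781 − 0.933·log₁₀(100 − 92) = 0.93842.
t = T_v·H_d²/c_v = 0.93842×3.35²/2.6 = 4.051 years.

t ≈ 4.05 years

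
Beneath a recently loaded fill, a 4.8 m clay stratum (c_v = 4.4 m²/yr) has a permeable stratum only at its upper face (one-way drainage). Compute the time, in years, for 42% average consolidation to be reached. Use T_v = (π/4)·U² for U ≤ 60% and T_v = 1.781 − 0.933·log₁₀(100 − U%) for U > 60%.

t ≈ 0.725 years

Drainage path length: H_d = H = 4.8 m (single drainage).
U ≤ 60%: T_v = (π/4)·U² = (π/4)×0.42² = 0.13854.
t = T_v·H_d²/c_v = 0.13854×4.8²/4.4 = 0.7254 years.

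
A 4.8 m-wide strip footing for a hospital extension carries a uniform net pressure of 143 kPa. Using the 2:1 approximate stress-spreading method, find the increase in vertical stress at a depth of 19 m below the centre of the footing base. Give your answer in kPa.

By the 2:1 method the load spreads at 1 horizontal : 2 vertical, so at depth z the loaded area has grown by z in each plan dimension:
Δσ = qB/(B+z) = 143×4.8/(4.8+19) = 28.84 kPa

Δσ_z ≈ 28.8 kPa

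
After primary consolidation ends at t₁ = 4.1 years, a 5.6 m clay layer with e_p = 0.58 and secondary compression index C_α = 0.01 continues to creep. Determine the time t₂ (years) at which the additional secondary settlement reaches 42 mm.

t₂ ≈ 62.8 years

S_s = C_α·H/(1+e_p)·log₁₀(t₂/t₁) ⇒ log₁₀(t₂/t₁) = S_s·(1+e_p)/(C_α·H).
log₁₀(t₂/t₁) = 0.042 × (1+0.58) / (0.01×5.6) = 1.185
t₂ = t₁ × 10^1.185 = 4.1 × 15.31 = 62.77 years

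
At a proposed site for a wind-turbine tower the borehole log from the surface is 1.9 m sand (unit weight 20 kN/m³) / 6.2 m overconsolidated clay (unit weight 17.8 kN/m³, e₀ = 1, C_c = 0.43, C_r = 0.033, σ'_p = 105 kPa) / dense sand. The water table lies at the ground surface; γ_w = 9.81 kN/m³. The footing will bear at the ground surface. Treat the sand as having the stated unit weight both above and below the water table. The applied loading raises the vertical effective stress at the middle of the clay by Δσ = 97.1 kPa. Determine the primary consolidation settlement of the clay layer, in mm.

S_c ≈ 210 mm

Mid-depth of clay below the ground surface: z = 1.9 + 6.2/2 = 5 m.
Total vertical stress at mid-clay: σ_v = 20×1.9 + 17.8×3.1 = 93.18 kPa.
Pore pressure: u = 9.81×(5 − 0) = 49.05 kPa.
Initial effective stress: σ'_0 = σ_v − u = 93.18 − 49.05 = 44.13 kPa.
Final effective stress: σ'_f = 44.13 + 97.1 = 141.23 kPa.
σ'_f = 141.23 > σ'_p = 105 kPa, so the stress path crosses the preconsolidation pressure — recompression up to σ'_p, then virgin compression beyond:
S_c = H/(1+e₀)·[C_r·log₁₀(σ'_p/σ'_0) + C_c·log₁₀(σ'_f/σ'_p)]
    = 6.2/2 × [0.033×log₁₀(105/44.13) + 0.43×log₁₀(141.23/105)]
    = 3.1 × [0.012423 + 0.055357] = 0.2101 m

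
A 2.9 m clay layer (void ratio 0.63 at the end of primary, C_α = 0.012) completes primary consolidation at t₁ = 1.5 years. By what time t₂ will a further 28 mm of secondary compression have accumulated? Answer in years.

S_s = C_α·H/(1+e_p)·log₁₀(t₂/t₁) ⇒ log₁₀(t₂/t₁) = S_s·(1+e_p)/(C_α·H).
log₁₀(t₂/t₁) = 0.028 × (1+0.63) / (0.012×2.9) = 1.311
t₂ = t₁ × 10^1.311 = 1.5 × 20.49 = 30.73 years

t₂ ≈ 30.7 years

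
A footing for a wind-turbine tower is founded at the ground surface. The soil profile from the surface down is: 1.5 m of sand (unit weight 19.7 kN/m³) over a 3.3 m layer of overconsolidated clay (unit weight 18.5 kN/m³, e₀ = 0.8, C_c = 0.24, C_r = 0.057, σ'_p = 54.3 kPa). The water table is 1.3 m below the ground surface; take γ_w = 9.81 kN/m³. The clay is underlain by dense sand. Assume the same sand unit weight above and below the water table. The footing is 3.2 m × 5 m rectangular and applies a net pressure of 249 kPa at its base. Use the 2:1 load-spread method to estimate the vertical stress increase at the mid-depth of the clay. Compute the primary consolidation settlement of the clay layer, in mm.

S_c ≈ 162 mm

Mid-depth of clay below the ground surface: z = 1.5 + 3.3/2 = 3.15 m.
Total vertical stress at mid-clay: σ_v = 19.7×1.5 + 18.5×1.65 = 60.075 kPa.
Pore pressure: u = 9.81×(3.15 − 1.3) = 18.149 kPa.
Initial effective stress: σ'_0 = σ_v − u = 60.075 − 18.149 = 41.926 kPa.
Stress increase at mid-clay by the 2:1 spreading method:
Δσ = qBL/((B+z)(L+z)) = 249×3.2×5/((3.2+3.15)(5+3.15)) = 76.982 kPa
Final effective stress: σ'_f = 41.926 + 76.982 = 118.91 kPa.
σ'_f = 118.91 > σ'_p = 54.3 kPa, so the stress path crosses the preconsolidation pressure — recompression up to σ'_p, then virgin compression beyond:
S_c = H/(1+e₀)·[C_r·log₁₀(σ'_p/σ'_0) + C_c·log₁₀(σ'_f/σ'_p)]
    = 3.3/1.8 × [0.057×log₁₀(54.3/41.926) + 0.24×log₁₀(118.91/54.3)]
    = 1.8333 × [0.006402 + 0.0817] = 0.1615 m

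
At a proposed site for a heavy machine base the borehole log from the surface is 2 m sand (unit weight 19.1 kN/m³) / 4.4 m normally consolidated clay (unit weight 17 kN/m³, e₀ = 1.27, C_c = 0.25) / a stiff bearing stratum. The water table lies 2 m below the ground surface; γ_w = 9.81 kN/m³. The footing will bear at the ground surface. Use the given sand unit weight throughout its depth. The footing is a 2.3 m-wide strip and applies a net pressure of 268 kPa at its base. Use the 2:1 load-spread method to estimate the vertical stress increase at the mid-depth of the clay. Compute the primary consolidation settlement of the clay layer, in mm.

S_c ≈ 213 mm

Mid-depth of clay below the ground surface: z = 2 + 4.4/2 = 4.2 m.
Total vertical stress at mid-clay: σ_v = 19.1×2 + 17×2.2 = 75.6 kPa.
Pore pressure: u = 9.81×(4.2 − 2) = 21.582 kPa.
Initial effective stress: σ'_0 = σ_v − u = 75.6 − 21.582 = 54.018 kPa.
Stress increase at mid-clay by the 2:1 spreading method:
Δσ = qB/(B+z) = 268×2.3/(2.3+4.2) = 94.831 kPa
Final effective stress: σ'_f = σ'_0 + Δσ = 54.018 + 94.831 = 148.85 kPa.
Normally consolidated clay, so the full stress increment lies on the virgin compression line:
S_c = C_c·H/(1+e₀)·log₁₀(σ'_f/σ'_0) = 0.25×4.4/(1+1.27)×log₁₀(148.85/54.018)
    = 0.48458 × 0.44021 = 0.2133 m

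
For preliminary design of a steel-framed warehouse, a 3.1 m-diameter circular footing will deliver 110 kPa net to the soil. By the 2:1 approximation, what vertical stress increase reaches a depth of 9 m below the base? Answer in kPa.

Δσ_z ≈ 7.22 kPa

By the 2:1 method the load spreads at 1 horizontal : 2 vertical, so at depth z the loaded area has grown by z in each plan dimension:
Δσ ≈ qD²/(D+z)² = 110×3.1²/(3.1+9)² = 7.2201 kPa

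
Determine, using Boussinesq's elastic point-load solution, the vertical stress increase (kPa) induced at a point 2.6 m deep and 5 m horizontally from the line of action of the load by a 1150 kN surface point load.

Δσ_z ≈ 1.7 kPa

Boussinesq vertical stress below a point load on an elastic half-space:
Δσ_z = 3P/(2πz²) · [1 + (r/z)²]^(−5/2)
r/z = 5/2.6 = 1.9231; [1+(r/z)²]^(−5/2) = 0.020901.
Δσ_z = 3×1150/(2π×2.6²) × 0.020901 = 81.226 × 0.020901 = 1.698 kPa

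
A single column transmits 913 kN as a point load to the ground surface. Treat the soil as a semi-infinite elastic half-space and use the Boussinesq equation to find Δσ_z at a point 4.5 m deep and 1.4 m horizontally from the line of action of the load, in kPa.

Boussinesq vertical stress below a point load on an elastic half-space:
Δσ_z = 3P/(2πz²) · [1 + (r/z)²]^(−5/2)
r/z = 1.4/4.5 = 0.31111; [1+(r/z)²]^(−5/2) = 0.79376.
Δσ_z = 3×913/(2π×4.5²) × 0.79376 = 21.527 × 0.79376 = 17.09 kPa

Δσ_z ≈ 17.1 kPa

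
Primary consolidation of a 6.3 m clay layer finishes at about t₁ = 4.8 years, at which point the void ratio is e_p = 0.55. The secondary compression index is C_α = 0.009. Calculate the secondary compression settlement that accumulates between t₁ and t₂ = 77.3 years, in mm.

Secondary compression: S_s = C_α·H/(1+e_p)·log₁₀(t₂/t₁)
S_s = 0.009×6.3/(1+0.55)×log₁₀(77.3/4.8)
    = 0.03658 × 1.207 = 0.04415 m

S_s ≈ 44.2 mm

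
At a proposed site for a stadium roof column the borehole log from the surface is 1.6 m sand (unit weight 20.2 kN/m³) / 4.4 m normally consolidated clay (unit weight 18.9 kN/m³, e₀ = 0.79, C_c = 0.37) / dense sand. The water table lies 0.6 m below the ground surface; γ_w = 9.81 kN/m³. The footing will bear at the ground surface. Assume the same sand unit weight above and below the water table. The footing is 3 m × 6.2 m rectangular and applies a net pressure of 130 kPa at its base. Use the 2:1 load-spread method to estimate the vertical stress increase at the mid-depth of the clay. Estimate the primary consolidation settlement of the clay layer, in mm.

S_c ≈ 240 mm

Mid-depth of clay below the ground surface: z = 1.6 + 4.4/2 = 3.8 m.
Total vertical stress at mid-clay: σ_v = 20.2×1.6 + 18.9×2.2 = 73.9 kPa.
Pore pressure: u = 9.81×(3.8 − 0.6) = 31.392 kPa.
Initial effective stress: σ'_0 = σ_v − u = 73.9 − 31.392 = 42.508 kPa.
Stress increase at mid-clay by the 2:1 spreading method:
Δσ = qBL/((B+z)(L+z)) = 130×3×6.2/((3+3.8)(6.2+3.8)) = 35.559 kPa
Final effective stress: σ'_f = σ'_0 + Δσ = 42.508 + 35.559 = 78.067 kPa.
Normally consolidated clay, so the full stress increment lies on the virgin compression line:
S_c = C_c·H/(1+e₀)·log₁₀(σ'_f/σ'_0) = 0.37×4.4/(1+0.79)×log₁₀(78.067/42.508)
    = 0.9095 × 0.264 = 0.2401 m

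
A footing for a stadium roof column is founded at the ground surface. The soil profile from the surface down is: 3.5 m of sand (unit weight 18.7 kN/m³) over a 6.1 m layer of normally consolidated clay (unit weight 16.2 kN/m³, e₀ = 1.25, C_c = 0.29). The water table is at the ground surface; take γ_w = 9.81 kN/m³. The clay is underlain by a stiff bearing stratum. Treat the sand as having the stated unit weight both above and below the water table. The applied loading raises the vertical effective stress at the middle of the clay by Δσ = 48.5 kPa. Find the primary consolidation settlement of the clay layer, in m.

Mid-depth of clay below the ground surface: z = 3.5 + 6.1/2 = 6.55 m.
Total vertical stress at mid-clay: σ_v = 18.7×3.5 + 16.2×3.05 = 114.86 kPa.
Pore pressure: u = 9.81×(6.55 − 0) = 64.255 kPa.
Initial effective stress: σ'_0 = σ_v − u = 114.86 − 64.255 = 50.605 kPa.
Final effective stress: σ'_f = σ'_0 + Δσ = 50.605 + 48.5 = 99.105 kPa.
Normally consolidated clay, so the full stress increment lies on the virgin compression line:
S_c = C_c·H/(1+e₀)·log₁₀(σ'_f/σ'_0) = 0.29×6.1/(1+1.25)×log₁₀(99.105/50.605)
    = 0.78622 × 0.2919 = 0.2295 m

S_c ≈ 0.229 m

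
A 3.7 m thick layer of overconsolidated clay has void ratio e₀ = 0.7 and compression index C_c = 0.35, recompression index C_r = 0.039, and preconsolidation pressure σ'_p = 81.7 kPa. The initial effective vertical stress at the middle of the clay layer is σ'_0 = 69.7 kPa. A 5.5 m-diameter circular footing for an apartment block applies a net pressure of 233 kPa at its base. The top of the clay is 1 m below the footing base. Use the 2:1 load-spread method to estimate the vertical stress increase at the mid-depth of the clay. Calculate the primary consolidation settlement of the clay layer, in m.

S_c ≈ 0.25 m

Mid-depth of clay below the footing base: z = 1 + 3.7/2 = 2.85 m.
Stress increase at mid-clay by the 2:1 spreading method:
Δσ ≈ qD²/(D+z)² = 233×5.5²/(5.5+2.85)² = 101.09 kPa
Final effective stress: σ'_f = 69.7 + 101.09 = 170.79 kPa.
σ'_f = 170.79 > σ'_p = 81.7 kPa, so the stress path crosses the preconsolidation pressure — recompression up to σ'_p, then virgin compression beyond:
S_c = H/(1+e₀)·[C_r·log₁₀(σ'_p/σ'_0) + C_c·log₁₀(σ'_f/σ'_p)]
    = 3.7/1.7 × [0.039×log₁₀(81.7/69.7) + 0.35×log₁₀(170.79/81.7)]
    = 2.1765 × [0.0026906 + 0.11208] = 0.2498 m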